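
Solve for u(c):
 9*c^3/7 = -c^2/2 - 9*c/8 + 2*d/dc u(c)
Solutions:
 u(c) = C1 + 9*c^4/56 + c^3/12 + 9*c^2/32


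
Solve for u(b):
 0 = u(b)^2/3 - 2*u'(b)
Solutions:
 u(b) = -6/(C1 + b)


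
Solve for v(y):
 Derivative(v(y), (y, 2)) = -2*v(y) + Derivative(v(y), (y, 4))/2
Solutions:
 v(y) = C1*exp(-y*sqrt(1 + sqrt(5))) + C2*exp(y*sqrt(1 + sqrt(5))) + C3*sin(y*sqrt(-1 + sqrt(5))) + C4*cos(y*sqrt(-1 + sqrt(5)))


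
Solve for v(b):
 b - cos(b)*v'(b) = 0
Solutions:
 v(b) = C1 + Integral(b/cos(b), b)


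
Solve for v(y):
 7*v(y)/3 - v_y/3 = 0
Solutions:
 v(y) = C1*exp(7*y)


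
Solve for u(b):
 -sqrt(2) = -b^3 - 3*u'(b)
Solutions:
 u(b) = C1 - b^4/12 + sqrt(2)*b/3


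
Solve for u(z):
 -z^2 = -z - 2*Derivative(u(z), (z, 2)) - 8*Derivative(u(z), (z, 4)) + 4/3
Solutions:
 u(z) = C1 + C2*z + C3*sin(z/2) + C4*cos(z/2) + z^4/24 - z^3/12 - 5*z^2/3


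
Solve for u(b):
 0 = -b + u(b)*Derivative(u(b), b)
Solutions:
 u(b) = -sqrt(C1 + b^2)
 u(b) = sqrt(C1 + b^2)


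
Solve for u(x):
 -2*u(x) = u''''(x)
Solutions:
 u(x) = (C1*sin(2^(3/4)*x/2) + C2*cos(2^(3/4)*x/2))*exp(-2^(3/4)*x/2) + (C3*sin(2^(3/4)*x/2) + C4*cos(2^(3/4)*x/2))*exp(2^(3/4)*x/2)


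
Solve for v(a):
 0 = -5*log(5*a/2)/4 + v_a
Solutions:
 v(a) = C1 + 5*a*log(a)/4 - 5*a/4 - 5*a*log(2)/4 + 5*a*log(5)/4


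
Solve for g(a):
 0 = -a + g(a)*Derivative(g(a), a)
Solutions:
 g(a) = -sqrt(C1 + a^2)
 g(a) = sqrt(C1 + a^2)


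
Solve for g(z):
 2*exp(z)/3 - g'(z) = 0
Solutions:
 g(z) = C1 + 2*exp(z)/3


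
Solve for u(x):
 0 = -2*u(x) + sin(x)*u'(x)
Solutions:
 u(x) = C1*(cos(x) - 1)/(cos(x) + 1)


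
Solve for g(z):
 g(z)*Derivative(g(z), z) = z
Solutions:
 g(z) = -sqrt(C1 + z^2)
 g(z) = sqrt(C1 + z^2)


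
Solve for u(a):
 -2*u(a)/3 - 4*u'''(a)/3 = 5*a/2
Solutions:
 u(a) = C3*exp(-2^(2/3)*a/2) - 15*a/4 + (C1*sin(2^(2/3)*sqrt(3)*a/4) + C2*cos(2^(2/3)*sqrt(3)*a/4))*exp(2^(2/3)*a/4)


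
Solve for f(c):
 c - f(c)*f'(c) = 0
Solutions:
 f(c) = -sqrt(C1 + c^2)
 f(c) = sqrt(C1 + c^2)


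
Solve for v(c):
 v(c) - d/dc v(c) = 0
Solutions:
 v(c) = C1*exp(c)


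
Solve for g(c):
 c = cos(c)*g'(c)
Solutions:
 g(c) = C1 + Integral(c/cos(c), c)


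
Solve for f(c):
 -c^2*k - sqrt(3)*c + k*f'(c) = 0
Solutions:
 f(c) = C1 + c^3/3 + sqrt(3)*c^2/(2*k)


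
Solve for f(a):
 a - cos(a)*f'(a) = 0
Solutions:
 f(a) = C1 + Integral(a/cos(a), a)


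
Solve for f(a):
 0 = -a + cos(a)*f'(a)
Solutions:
 f(a) = C1 + Integral(a/cos(a), a)


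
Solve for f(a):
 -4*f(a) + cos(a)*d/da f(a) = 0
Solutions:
 f(a) = C1*(sin(a)^2 + 2*sin(a) + 1)/(sin(a)^2 - 2*sin(a) + 1)


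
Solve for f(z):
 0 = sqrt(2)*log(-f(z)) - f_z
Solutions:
 -li(-f(z)) = C1 + sqrt(2)*z


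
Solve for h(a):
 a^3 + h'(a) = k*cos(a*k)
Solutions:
 h(a) = C1 - a^4/4 + sin(a*k)


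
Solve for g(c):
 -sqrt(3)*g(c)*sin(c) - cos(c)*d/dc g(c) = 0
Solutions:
 g(c) = C1*cos(c)^(sqrt(3))


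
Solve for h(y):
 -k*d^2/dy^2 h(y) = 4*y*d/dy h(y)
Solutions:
 h(y) = C1 + C2*sqrt(k)*erf(sqrt(2)*y*sqrt(1/k))


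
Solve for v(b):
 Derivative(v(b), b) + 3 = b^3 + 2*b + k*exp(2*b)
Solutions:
 v(b) = C1 + b^4/4 + b^2 - 3*b + k*exp(2*b)/2


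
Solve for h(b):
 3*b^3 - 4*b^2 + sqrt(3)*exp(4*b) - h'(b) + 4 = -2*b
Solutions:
 h(b) = C1 + 3*b^4/4 - 4*b^3/3 + b^2 + 4*b + sqrt(3)*exp(4*b)/4


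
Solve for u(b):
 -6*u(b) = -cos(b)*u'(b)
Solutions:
 u(b) = C1*(sin(b)^3 + 3*sin(b)^2 + 3*sin(b) + 1)/(sin(b)^3 - 3*sin(b)^2 + 3*sin(b) - 1)


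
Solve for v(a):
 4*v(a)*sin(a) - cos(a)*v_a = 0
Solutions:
 v(a) = C1/cos(a)^4


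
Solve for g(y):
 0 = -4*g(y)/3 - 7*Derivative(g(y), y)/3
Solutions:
 g(y) = C1*exp(-4*y/7)


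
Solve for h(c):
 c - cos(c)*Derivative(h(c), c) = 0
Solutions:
 h(c) = C1 + Integral(c/cos(c), c)


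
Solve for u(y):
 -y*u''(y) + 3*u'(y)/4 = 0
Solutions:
 u(y) = C1 + C2*y^(7/4)


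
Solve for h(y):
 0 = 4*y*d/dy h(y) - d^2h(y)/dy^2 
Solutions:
 h(y) = C1 + C2*erfi(sqrt(2)*y)


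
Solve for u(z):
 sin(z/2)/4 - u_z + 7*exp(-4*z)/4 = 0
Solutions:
 u(z) = C1 - cos(z/2)/2 - 7*exp(-4*z)/16


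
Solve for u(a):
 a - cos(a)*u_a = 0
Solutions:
 u(a) = C1 + Integral(a/cos(a), a)


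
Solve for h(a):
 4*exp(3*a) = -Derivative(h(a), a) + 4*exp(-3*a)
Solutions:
 h(a) = C1 - 8*cosh(3*a)/3


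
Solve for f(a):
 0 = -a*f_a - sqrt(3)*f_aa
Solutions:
 f(a) = C1 + C2*erf(sqrt(2)*3^(3/4)*a/6)


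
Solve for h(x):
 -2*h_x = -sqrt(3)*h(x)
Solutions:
 h(x) = C1*exp(sqrt(3)*x/2)


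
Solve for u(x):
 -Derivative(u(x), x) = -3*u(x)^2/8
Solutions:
 u(x) = -8/(C1 + 3*x)


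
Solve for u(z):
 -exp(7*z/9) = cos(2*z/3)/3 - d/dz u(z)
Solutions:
 u(z) = C1 + 9*exp(7*z/9)/7 + sin(2*z/3)/2


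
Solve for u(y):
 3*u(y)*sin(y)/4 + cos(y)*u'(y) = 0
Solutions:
 u(y) = C1*cos(y)^(3/4)


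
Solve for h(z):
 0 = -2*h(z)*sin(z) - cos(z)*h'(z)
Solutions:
 h(z) = C1*cos(z)^2


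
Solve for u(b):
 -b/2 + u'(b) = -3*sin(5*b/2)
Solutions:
 u(b) = C1 + b^2/4 + 6*cos(5*b/2)/5


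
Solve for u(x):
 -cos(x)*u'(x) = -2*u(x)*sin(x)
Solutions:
 u(x) = C1/cos(x)^2


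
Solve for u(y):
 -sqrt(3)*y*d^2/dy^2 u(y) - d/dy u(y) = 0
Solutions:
 u(y) = C1 + C2*y^(1 - sqrt(3)/3)


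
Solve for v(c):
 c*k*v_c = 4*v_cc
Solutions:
 v(c) = Piecewise((-sqrt(2)*sqrt(pi)*C1*erf(sqrt(2)*c*sqrt(-k)/4)/sqrt(-k) - C2, (k > 0) | (k < 0)), (-C1*c - C2, True))


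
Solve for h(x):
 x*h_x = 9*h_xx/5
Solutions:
 h(x) = C1 + C2*erfi(sqrt(10)*x/6)


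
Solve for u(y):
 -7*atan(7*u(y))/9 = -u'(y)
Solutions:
 Integral(1/atan(7*_y), (_y, u(y))) = C1 + 7*y/9


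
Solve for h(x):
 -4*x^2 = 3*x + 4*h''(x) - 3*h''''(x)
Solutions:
 h(x) = C1 + C2*x + C3*exp(-2*sqrt(3)*x/3) + C4*exp(2*sqrt(3)*x/3) - x^4/12 - x^3/8 - 3*x^2/4


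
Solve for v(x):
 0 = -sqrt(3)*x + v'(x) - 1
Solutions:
 v(x) = C1 + sqrt(3)*x^2/2 + x


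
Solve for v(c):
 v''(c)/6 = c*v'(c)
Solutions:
 v(c) = C1 + C2*erfi(sqrt(3)*c)


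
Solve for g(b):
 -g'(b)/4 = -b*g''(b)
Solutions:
 g(b) = C1 + C2*b^(5/4)


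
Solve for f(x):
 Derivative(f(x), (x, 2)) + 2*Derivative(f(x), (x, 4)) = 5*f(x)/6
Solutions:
 f(x) = C1*exp(-sqrt(3)*x*sqrt(-3 + sqrt(69))/6) + C2*exp(sqrt(3)*x*sqrt(-3 + sqrt(69))/6) + C3*sin(sqrt(3)*x*sqrt(3 + sqrt(69))/6) + C4*cos(sqrt(3)*x*sqrt(3 + sqrt(69))/6)


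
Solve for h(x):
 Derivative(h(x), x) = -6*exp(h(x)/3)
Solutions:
 h(x) = 3*log(1/(C1 + 6*x)) + 3*log(3)


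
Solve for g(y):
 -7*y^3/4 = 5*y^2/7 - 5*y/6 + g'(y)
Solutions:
 g(y) = C1 - 7*y^4/16 - 5*y^3/21 + 5*y^2/12


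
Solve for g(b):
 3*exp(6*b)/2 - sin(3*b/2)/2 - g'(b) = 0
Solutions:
 g(b) = C1 + exp(6*b)/4 + cos(3*b/2)/3


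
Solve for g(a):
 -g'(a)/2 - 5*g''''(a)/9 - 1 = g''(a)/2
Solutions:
 g(a) = C1 + C2*exp(-30^(1/3)*a*(-(15 + sqrt(255))^(1/3) + 30^(1/3)/(15 + sqrt(255))^(1/3))/20)*sin(10^(1/3)*3^(1/6)*a*(3*10^(1/3)/(15 + sqrt(255))^(1/3) + 3^(2/3)*(15 + sqrt(255))^(1/3))/20) + C3*exp(-30^(1/3)*a*(-(15 + sqrt(255))^(1/3) + 30^(1/3)/(15 + sqrt(255))^(1/3))/20)*cos(10^(1/3)*3^(1/6)*a*(3*10^(1/3)/(15 + sqrt(255))^(1/3) + 3^(2/3)*(15 + sqrt(255))^(1/3))/20) + C4*exp(30^(1/3)*a*(-(15 + sqrt(255))^(1/3) + 30^(1/3)/(15 + sqrt(255))^(1/3))/10) - 2*a


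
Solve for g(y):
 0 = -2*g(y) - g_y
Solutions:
 g(y) = C1*exp(-2*y)


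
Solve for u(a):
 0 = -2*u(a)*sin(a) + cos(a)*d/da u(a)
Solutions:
 u(a) = C1/cos(a)^2


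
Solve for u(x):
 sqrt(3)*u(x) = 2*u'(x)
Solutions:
 u(x) = C1*exp(sqrt(3)*x/2)


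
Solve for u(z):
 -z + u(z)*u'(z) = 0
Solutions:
 u(z) = -sqrt(C1 + z^2)
 u(z) = sqrt(C1 + z^2)


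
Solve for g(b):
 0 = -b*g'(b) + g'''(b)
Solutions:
 g(b) = C1 + Integral(C2*airyai(b) + C3*airybi(b), b)


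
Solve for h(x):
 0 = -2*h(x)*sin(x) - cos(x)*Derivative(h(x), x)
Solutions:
 h(x) = C1*cos(x)^2


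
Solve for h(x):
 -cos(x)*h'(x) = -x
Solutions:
 h(x) = C1 + Integral(x/cos(x), x)


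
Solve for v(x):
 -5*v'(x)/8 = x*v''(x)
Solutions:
 v(x) = C1 + C2*x^(3/8)


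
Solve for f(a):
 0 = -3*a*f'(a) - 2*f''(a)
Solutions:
 f(a) = C1 + C2*erf(sqrt(3)*a/2)


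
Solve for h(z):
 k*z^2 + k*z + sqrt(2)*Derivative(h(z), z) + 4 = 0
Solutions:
 h(z) = C1 - sqrt(2)*k*z^3/6 - sqrt(2)*k*z^2/4 - 2*sqrt(2)*z


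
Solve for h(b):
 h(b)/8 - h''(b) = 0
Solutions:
 h(b) = C1*exp(-sqrt(2)*b/4) + C2*exp(sqrt(2)*b/4)


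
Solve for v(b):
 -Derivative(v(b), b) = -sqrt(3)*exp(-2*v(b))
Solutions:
 v(b) = log(-sqrt(C1 + 2*sqrt(3)*b))
 v(b) = log(C1 + 2*sqrt(3)*b)/2


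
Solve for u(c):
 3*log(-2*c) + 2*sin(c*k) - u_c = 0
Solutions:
 u(c) = C1 + 3*c*log(-c) - 3*c + 3*c*log(2) + 2*Piecewise((-cos(c*k)/k, Ne(k, 0)), (0, True))


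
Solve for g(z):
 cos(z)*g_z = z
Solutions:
 g(z) = C1 + Integral(z/cos(z), z)


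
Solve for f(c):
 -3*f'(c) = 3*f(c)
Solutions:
 f(c) = C1*exp(-c)


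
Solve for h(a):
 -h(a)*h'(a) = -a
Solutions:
 h(a) = -sqrt(C1 + a^2)
 h(a) = sqrt(C1 + a^2)


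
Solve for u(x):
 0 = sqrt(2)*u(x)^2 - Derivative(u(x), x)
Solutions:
 u(x) = -1/(C1 + sqrt(2)*x)


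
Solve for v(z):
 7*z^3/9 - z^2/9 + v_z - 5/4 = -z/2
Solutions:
 v(z) = C1 - 7*z^4/36 + z^3/27 - z^2/4 + 5*z/4


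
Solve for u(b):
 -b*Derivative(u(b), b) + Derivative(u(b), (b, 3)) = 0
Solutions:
 u(b) = C1 + Integral(C2*airyai(b) + C3*airybi(b), b)


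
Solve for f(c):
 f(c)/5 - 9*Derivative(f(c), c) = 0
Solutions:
 f(c) = C1*exp(c/45)


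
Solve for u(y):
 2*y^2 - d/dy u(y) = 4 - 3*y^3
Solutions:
 u(y) = C1 + 3*y^4/4 + 2*y^3/3 - 4*y


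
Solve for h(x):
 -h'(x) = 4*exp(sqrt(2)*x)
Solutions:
 h(x) = C1 - 2*sqrt(2)*exp(sqrt(2)*x)


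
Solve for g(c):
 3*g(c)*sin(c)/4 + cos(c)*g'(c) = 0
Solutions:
 g(c) = C1*cos(c)^(3/4)


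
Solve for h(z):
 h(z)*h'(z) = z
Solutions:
 h(z) = -sqrt(C1 + z^2)
 h(z) = sqrt(C1 + z^2)


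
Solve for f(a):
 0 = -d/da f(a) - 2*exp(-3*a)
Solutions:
 f(a) = C1 + 2*exp(-3*a)/3


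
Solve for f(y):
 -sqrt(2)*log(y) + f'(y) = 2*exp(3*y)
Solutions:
 f(y) = C1 + sqrt(2)*y*log(y) - sqrt(2)*y + 2*exp(3*y)/3


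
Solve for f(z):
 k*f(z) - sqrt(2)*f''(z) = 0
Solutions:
 f(z) = C1*exp(-2^(3/4)*sqrt(k)*z/2) + C2*exp(2^(3/4)*sqrt(k)*z/2)


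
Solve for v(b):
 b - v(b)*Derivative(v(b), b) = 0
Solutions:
 v(b) = -sqrt(C1 + b^2)
 v(b) = sqrt(C1 + b^2)


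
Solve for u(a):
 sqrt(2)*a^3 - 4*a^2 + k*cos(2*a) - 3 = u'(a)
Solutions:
 u(a) = C1 + sqrt(2)*a^4/4 - 4*a^3/3 - 3*a + k*sin(2*a)/2


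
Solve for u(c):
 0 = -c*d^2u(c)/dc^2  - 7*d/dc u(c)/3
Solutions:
 u(c) = C1 + C2/c^(4/3)


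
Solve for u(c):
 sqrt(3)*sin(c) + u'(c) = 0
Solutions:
 u(c) = C1 + sqrt(3)*cos(c)


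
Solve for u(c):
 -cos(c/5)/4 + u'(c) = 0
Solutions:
 u(c) = C1 + 5*sin(c/5)/4


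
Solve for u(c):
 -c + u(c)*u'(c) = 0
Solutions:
 u(c) = -sqrt(C1 + c^2)
 u(c) = sqrt(C1 + c^2)


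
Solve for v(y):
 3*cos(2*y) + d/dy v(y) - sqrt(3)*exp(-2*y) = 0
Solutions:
 v(y) = C1 - 3*sin(2*y)/2 - sqrt(3)*exp(-2*y)/2


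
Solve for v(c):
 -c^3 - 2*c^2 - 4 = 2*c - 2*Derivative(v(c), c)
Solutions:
 v(c) = C1 + c^4/8 + c^3/3 + c^2/2 + 2*c


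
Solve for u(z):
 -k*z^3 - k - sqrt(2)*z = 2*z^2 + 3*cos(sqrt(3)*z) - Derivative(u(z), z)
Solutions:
 u(z) = C1 + k*z^4/4 + k*z + 2*z^3/3 + sqrt(2)*z^2/2 + sqrt(3)*sin(sqrt(3)*z)


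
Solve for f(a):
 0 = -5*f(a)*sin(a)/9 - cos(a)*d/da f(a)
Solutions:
 f(a) = C1*cos(a)^(5/9)


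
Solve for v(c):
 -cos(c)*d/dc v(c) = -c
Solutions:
 v(c) = C1 + Integral(c/cos(c), c)


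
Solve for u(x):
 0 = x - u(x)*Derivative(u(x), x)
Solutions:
 u(x) = -sqrt(C1 + x^2)
 u(x) = sqrt(C1 + x^2)


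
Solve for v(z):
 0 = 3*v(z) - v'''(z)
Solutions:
 v(z) = C3*exp(3^(1/3)*z) + (C1*sin(3^(5/6)*z/2) + C2*cos(3^(5/6)*z/2))*exp(-3^(1/3)*z/2)


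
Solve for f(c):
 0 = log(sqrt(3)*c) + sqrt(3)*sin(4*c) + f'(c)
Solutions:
 f(c) = C1 - c*log(c) - c*log(3)/2 + c + sqrt(3)*cos(4*c)/4


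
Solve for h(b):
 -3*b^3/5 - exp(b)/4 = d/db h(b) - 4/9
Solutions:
 h(b) = C1 - 3*b^4/20 + 4*b/9 - exp(b)/4


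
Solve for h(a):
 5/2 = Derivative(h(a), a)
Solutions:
 h(a) = C1 + 5*a/2


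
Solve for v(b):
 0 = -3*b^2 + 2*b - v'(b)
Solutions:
 v(b) = C1 - b^3 + b^2


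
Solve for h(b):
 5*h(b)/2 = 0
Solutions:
 h(b) = 0


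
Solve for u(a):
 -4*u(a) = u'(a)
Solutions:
 u(a) = C1*exp(-4*a)


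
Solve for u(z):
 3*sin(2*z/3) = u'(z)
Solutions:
 u(z) = C1 - 9*cos(2*z/3)/2


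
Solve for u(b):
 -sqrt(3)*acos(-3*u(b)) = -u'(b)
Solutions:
 Integral(1/acos(-3*_y), (_y, u(b))) = C1 + sqrt(3)*b


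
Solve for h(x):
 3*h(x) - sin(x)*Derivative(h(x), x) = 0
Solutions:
 h(x) = C1*(cos(x) - 1)^(3/2)/(cos(x) + 1)^(3/2)


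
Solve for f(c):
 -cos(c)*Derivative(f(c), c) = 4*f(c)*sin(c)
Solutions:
 f(c) = C1*cos(c)^4


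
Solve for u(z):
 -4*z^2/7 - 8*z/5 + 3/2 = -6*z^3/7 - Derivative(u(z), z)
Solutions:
 u(z) = C1 - 3*z^4/14 + 4*z^3/21 + 4*z^2/5 - 3*z/2


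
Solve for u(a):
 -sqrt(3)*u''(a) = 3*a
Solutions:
 u(a) = C1 + C2*a - sqrt(3)*a^3/6


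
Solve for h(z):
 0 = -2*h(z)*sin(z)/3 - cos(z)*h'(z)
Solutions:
 h(z) = C1*cos(z)^(2/3)


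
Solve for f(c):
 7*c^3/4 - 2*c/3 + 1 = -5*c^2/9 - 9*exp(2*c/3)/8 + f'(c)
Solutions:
 f(c) = C1 + 7*c^4/16 + 5*c^3/27 - c^2/3 + c + 27*exp(2*c/3)/16


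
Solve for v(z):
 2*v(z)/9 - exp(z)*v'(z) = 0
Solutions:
 v(z) = C1*exp(-2*exp(-z)/9)


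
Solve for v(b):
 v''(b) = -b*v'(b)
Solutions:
 v(b) = C1 + C2*erf(sqrt(2)*b/2)


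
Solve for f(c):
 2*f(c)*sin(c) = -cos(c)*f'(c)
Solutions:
 f(c) = C1*cos(c)^2


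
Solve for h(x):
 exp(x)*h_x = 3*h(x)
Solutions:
 h(x) = C1*exp(-3*exp(-x))


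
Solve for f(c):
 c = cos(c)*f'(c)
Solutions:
 f(c) = C1 + Integral(c/cos(c), c)


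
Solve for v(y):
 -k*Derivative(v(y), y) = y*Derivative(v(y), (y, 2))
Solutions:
 v(y) = C1 + y^(1 - re(k))*(C2*sin(log(y)*Abs(im(k))) + C3*cos(log(y)*im(k)))


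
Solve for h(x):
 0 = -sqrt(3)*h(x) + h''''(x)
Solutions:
 h(x) = C1*exp(-3^(1/8)*x) + C2*exp(3^(1/8)*x) + C3*sin(3^(1/8)*x) + C4*cos(3^(1/8)*x)


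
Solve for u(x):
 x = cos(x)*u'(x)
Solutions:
 u(x) = C1 + Integral(x/cos(x), x)


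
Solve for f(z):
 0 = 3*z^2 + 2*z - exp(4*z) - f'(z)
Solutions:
 f(z) = C1 + z^3 + z^2 - exp(4*z)/4


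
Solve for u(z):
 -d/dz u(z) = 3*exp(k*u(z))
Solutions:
 u(z) = Piecewise((log(1/(C1*k + 3*k*z))/k, Ne(k, 0)), (nan, True))
 u(z) = Piecewise((C1 - 3*z, Eq(k, 0)), (nan, True))


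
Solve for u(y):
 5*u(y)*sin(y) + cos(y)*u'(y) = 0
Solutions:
 u(y) = C1*cos(y)^5


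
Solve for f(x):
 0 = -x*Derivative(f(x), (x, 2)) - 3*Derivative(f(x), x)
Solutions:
 f(x) = C1 + C2/x^2


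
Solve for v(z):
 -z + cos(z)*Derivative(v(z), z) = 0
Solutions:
 v(z) = C1 + Integral(z/cos(z), z)


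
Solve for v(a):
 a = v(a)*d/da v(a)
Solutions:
 v(a) = -sqrt(C1 + a^2)
 v(a) = sqrt(C1 + a^2)


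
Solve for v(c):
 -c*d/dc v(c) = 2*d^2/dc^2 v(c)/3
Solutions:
 v(c) = C1 + C2*erf(sqrt(3)*c/2)


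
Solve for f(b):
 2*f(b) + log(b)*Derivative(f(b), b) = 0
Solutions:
 f(b) = C1*exp(-2*li(b))


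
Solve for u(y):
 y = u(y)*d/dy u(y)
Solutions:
 u(y) = -sqrt(C1 + y^2)
 u(y) = sqrt(C1 + y^2)


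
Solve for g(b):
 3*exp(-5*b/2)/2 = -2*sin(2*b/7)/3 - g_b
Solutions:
 g(b) = C1 + 7*cos(2*b/7)/3 + 3*exp(-5*b/2)/5


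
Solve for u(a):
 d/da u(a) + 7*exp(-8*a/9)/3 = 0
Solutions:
 u(a) = C1 + 21*exp(-8*a/9)/8


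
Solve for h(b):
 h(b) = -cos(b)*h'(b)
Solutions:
 h(b) = C1*sqrt(sin(b) - 1)/sqrt(sin(b) + 1)


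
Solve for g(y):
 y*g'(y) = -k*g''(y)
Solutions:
 g(y) = C1 + C2*sqrt(k)*erf(sqrt(2)*y*sqrt(1/k)/2)


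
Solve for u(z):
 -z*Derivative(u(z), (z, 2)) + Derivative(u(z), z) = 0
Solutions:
 u(z) = C1 + C2*z^2


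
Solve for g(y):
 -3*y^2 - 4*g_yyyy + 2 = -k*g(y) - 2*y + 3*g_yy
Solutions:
 g(y) = C1*exp(-sqrt(2)*y*sqrt(-sqrt(16*k + 9) - 3)/4) + C2*exp(sqrt(2)*y*sqrt(-sqrt(16*k + 9) - 3)/4) + C3*exp(-sqrt(2)*y*sqrt(sqrt(16*k + 9) - 3)/4) + C4*exp(sqrt(2)*y*sqrt(sqrt(16*k + 9) - 3)/4) + 3*y^2/k - 2*y/k - 2/k + 18/k^2


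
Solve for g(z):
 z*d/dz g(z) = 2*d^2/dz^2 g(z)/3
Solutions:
 g(z) = C1 + C2*erfi(sqrt(3)*z/2)


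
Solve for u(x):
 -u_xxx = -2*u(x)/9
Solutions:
 u(x) = C3*exp(6^(1/3)*x/3) + (C1*sin(2^(1/3)*3^(5/6)*x/6) + C2*cos(2^(1/3)*3^(5/6)*x/6))*exp(-6^(1/3)*x/6)


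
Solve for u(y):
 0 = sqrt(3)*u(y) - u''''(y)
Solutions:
 u(y) = C1*exp(-3^(1/8)*y) + C2*exp(3^(1/8)*y) + C3*sin(3^(1/8)*y) + C4*cos(3^(1/8)*y)


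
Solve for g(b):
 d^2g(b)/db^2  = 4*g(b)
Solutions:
 g(b) = C1*exp(-2*b) + C2*exp(2*b)


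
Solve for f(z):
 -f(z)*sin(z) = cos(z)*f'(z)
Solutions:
 f(z) = C1*cos(z)


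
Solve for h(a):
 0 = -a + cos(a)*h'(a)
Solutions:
 h(a) = C1 + Integral(a/cos(a), a)


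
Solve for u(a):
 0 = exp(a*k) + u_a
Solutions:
 u(a) = C1 - exp(a*k)/k


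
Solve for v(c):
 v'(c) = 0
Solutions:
 v(c) = C1


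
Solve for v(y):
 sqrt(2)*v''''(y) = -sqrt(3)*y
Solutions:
 v(y) = C1 + C2*y + C3*y^2 + C4*y^3 - sqrt(6)*y^5/240


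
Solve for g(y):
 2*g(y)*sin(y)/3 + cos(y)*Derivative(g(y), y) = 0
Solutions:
 g(y) = C1*cos(y)^(2/3)


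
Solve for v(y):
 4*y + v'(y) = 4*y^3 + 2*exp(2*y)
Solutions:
 v(y) = C1 + y^4 - 2*y^2 + exp(2*y)


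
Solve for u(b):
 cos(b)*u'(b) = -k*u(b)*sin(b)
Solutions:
 u(b) = C1*exp(k*log(cos(b)))


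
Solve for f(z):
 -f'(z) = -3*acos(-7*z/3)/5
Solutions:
 f(z) = C1 + 3*z*acos(-7*z/3)/5 + 3*sqrt(9 - 49*z^2)/35


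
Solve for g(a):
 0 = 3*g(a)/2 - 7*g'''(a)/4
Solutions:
 g(a) = C3*exp(6^(1/3)*7^(2/3)*a/7) + (C1*sin(2^(1/3)*3^(5/6)*7^(2/3)*a/14) + C2*cos(2^(1/3)*3^(5/6)*7^(2/3)*a/14))*exp(-6^(1/3)*7^(2/3)*a/14)


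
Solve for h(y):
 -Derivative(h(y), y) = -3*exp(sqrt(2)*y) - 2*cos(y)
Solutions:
 h(y) = C1 + 3*sqrt(2)*exp(sqrt(2)*y)/2 + 2*sin(y)


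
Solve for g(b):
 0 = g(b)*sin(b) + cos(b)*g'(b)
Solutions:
 g(b) = C1*cos(b)


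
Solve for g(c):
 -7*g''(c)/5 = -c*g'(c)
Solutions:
 g(c) = C1 + C2*erfi(sqrt(70)*c/14)


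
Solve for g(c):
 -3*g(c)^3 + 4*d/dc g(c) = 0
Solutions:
 g(c) = -sqrt(2)*sqrt(-1/(C1 + 3*c))
 g(c) = sqrt(2)*sqrt(-1/(C1 + 3*c))


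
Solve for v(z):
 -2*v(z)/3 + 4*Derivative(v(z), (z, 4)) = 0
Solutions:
 v(z) = C1*exp(-6^(3/4)*z/6) + C2*exp(6^(3/4)*z/6) + C3*sin(6^(3/4)*z/6) + C4*cos(6^(3/4)*z/6)


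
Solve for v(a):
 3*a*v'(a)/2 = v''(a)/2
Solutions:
 v(a) = C1 + C2*erfi(sqrt(6)*a/2)


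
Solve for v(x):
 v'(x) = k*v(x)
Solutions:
 v(x) = C1*exp(k*x)


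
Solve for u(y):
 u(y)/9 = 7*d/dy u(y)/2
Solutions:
 u(y) = C1*exp(2*y/63)


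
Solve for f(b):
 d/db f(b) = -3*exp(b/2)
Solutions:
 f(b) = C1 - 6*exp(b/2)


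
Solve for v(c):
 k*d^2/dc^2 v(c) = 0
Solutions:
 v(c) = C1 + C2*c


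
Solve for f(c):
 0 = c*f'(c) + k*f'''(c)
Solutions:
 f(c) = C1 + Integral(C2*airyai(c*(-1/k)^(1/3)) + C3*airybi(c*(-1/k)^(1/3)), c)


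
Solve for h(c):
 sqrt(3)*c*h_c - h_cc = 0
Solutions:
 h(c) = C1 + C2*erfi(sqrt(2)*3^(1/4)*c/2)


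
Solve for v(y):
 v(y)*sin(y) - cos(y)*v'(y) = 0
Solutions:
 v(y) = C1/cos(y)


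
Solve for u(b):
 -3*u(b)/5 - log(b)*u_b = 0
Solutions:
 u(b) = C1*exp(-3*li(b)/5)


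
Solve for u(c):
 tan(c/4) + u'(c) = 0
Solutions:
 u(c) = C1 + 4*log(cos(c/4))


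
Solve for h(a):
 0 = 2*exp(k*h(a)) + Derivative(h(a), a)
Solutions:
 h(a) = Piecewise((log(1/(C1*k + 2*a*k))/k, Ne(k, 0)), (nan, True))
 h(a) = Piecewise((C1 - 2*a, Eq(k, 0)), (nan, True))


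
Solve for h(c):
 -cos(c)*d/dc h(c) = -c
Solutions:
 h(c) = C1 + Integral(c/cos(c), c)


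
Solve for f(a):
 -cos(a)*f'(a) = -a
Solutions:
 f(a) = C1 + Integral(a/cos(a), a)


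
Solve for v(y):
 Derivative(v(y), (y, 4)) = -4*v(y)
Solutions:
 v(y) = (C1*sin(y) + C2*cos(y))*exp(-y) + (C3*sin(y) + C4*cos(y))*exp(y)


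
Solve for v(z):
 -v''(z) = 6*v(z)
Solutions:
 v(z) = C1*sin(sqrt(6)*z) + C2*cos(sqrt(6)*z)


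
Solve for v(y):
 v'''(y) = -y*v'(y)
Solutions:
 v(y) = C1 + Integral(C2*airyai(-y) + C3*airybi(-y), y)


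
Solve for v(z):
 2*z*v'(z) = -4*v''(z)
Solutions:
 v(z) = C1 + C2*erf(z/2)


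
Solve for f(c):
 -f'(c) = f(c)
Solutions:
 f(c) = C1*exp(-c)


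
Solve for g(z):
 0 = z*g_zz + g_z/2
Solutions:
 g(z) = C1 + C2*sqrt(z)


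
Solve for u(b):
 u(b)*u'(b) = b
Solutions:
 u(b) = -sqrt(C1 + b^2)
 u(b) = sqrt(C1 + b^2)


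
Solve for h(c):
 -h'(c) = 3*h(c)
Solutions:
 h(c) = C1*exp(-3*c)


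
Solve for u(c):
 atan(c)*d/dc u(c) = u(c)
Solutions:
 u(c) = C1*exp(Integral(1/atan(c), c))


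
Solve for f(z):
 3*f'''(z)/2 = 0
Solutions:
 f(z) = C1 + C2*z + C3*z^2


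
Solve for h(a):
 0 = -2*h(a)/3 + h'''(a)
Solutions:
 h(a) = C3*exp(2^(1/3)*3^(2/3)*a/3) + (C1*sin(2^(1/3)*3^(1/6)*a/2) + C2*cos(2^(1/3)*3^(1/6)*a/2))*exp(-2^(1/3)*3^(2/3)*a/6)


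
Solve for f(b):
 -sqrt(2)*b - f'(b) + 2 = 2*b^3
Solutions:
 f(b) = C1 - b^4/2 - sqrt(2)*b^2/2 + 2*b


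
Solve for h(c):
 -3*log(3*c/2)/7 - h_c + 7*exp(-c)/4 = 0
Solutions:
 h(c) = C1 - 3*c*log(c)/7 + 3*c*(-log(3) + log(2) + 1)/7 - 7*exp(-c)/4


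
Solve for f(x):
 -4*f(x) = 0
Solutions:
 f(x) = 0


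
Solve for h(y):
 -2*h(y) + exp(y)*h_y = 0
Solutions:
 h(y) = C1*exp(-2*exp(-y))


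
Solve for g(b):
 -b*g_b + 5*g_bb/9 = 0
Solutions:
 g(b) = C1 + C2*erfi(3*sqrt(10)*b/10)


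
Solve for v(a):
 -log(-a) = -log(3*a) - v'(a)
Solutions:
 v(a) = C1 + a*(-log(3) + I*pi)


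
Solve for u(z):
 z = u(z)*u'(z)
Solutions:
 u(z) = -sqrt(C1 + z^2)
 u(z) = sqrt(C1 + z^2)


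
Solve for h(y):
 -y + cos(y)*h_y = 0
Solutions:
 h(y) = C1 + Integral(y/cos(y), y)


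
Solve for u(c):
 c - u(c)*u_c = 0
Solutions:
 u(c) = -sqrt(C1 + c^2)
 u(c) = sqrt(C1 + c^2)


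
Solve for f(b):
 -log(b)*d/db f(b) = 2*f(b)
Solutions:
 f(b) = C1*exp(-2*li(b))


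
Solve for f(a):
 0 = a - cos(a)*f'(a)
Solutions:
 f(a) = C1 + Integral(a/cos(a), a)


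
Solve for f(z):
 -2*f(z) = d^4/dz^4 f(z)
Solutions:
 f(z) = (C1*sin(2^(3/4)*z/2) + C2*cos(2^(3/4)*z/2))*exp(-2^(3/4)*z/2) + (C3*sin(2^(3/4)*z/2) + C4*cos(2^(3/4)*z/2))*exp(2^(3/4)*z/2)


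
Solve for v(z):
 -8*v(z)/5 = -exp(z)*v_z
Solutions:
 v(z) = C1*exp(-8*exp(-z)/5)


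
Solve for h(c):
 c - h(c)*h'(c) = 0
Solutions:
 h(c) = -sqrt(C1 + c^2)
 h(c) = sqrt(C1 + c^2)


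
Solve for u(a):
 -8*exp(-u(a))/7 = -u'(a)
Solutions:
 u(a) = log(C1 + 8*a/7)


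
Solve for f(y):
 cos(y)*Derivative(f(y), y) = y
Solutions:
 f(y) = C1 + Integral(y/cos(y), y)


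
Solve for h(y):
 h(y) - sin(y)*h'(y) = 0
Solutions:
 h(y) = C1*sqrt(cos(y) - 1)/sqrt(cos(y) + 1)


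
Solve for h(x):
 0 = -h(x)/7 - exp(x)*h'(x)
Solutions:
 h(x) = C1*exp(exp(-x)/7)


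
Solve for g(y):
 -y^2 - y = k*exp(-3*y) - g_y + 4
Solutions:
 g(y) = C1 - k*exp(-3*y)/3 + y^3/3 + y^2/2 + 4*y


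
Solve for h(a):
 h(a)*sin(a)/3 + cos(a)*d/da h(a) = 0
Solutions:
 h(a) = C1*cos(a)^(1/3)


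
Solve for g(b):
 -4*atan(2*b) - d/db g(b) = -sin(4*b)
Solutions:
 g(b) = C1 - 4*b*atan(2*b) + log(4*b^2 + 1) - cos(4*b)/4


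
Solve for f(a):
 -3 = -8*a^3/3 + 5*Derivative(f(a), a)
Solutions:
 f(a) = C1 + 2*a^4/15 - 3*a/5


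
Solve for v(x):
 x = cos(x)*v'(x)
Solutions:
 v(x) = C1 + Integral(x/cos(x), x)


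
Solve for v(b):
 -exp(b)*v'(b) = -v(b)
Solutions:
 v(b) = C1*exp(-exp(-b))


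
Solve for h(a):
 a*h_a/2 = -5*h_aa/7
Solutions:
 h(a) = C1 + C2*erf(sqrt(35)*a/10)


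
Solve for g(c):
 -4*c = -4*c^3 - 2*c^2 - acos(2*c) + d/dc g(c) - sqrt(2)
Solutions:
 g(c) = C1 + c^4 + 2*c^3/3 - 2*c^2 + c*acos(2*c) + sqrt(2)*c - sqrt(1 - 4*c^2)/2


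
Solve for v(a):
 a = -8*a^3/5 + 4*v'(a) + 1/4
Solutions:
 v(a) = C1 + a^4/10 + a^2/8 - a/16


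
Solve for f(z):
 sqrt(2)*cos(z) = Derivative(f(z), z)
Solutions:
 f(z) = C1 + sqrt(2)*sin(z)


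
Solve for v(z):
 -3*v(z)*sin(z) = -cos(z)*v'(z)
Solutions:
 v(z) = C1/cos(z)^3


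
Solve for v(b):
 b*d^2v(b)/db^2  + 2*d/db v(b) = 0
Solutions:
 v(b) = C1 + C2/b


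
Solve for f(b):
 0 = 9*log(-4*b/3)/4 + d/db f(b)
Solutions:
 f(b) = C1 - 9*b*log(-b)/4 + 9*b*(-2*log(2) + 1 + log(3))/4


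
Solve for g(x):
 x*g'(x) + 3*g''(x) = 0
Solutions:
 g(x) = C1 + C2*erf(sqrt(6)*x/6)


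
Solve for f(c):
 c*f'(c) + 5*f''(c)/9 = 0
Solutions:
 f(c) = C1 + C2*erf(3*sqrt(10)*c/10)


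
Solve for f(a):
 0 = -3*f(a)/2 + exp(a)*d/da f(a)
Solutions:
 f(a) = C1*exp(-3*exp(-a)/2)


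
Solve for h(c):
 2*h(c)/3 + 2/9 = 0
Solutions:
 h(c) = -1/3


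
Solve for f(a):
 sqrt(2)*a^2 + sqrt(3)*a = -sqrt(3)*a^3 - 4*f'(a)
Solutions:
 f(a) = C1 - sqrt(3)*a^4/16 - sqrt(2)*a^3/12 - sqrt(3)*a^2/8


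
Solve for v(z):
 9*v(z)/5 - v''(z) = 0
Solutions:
 v(z) = C1*exp(-3*sqrt(5)*z/5) + C2*exp(3*sqrt(5)*z/5)


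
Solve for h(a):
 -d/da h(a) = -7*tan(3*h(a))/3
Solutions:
 h(a) = -asin(C1*exp(7*a))/3 + pi/3
 h(a) = asin(C1*exp(7*a))/3


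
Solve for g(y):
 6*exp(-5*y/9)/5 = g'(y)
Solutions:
 g(y) = C1 - 54*exp(-5*y/9)/25


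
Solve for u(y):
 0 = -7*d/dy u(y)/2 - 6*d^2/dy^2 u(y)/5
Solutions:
 u(y) = C1 + C2*exp(-35*y/12)


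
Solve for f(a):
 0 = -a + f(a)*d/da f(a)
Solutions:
 f(a) = -sqrt(C1 + a^2)
 f(a) = sqrt(C1 + a^2)


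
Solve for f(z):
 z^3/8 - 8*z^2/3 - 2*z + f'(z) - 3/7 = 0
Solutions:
 f(z) = C1 - z^4/32 + 8*z^3/9 + z^2 + 3*z/7


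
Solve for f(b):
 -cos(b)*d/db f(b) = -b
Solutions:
 f(b) = C1 + Integral(b/cos(b), b)


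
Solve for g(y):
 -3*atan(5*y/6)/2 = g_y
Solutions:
 g(y) = C1 - 3*y*atan(5*y/6)/2 + 9*log(25*y^2 + 36)/10


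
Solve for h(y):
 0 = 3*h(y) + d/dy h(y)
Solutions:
 h(y) = C1*exp(-3*y)


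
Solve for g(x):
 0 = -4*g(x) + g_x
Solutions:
 g(x) = C1*exp(4*x)


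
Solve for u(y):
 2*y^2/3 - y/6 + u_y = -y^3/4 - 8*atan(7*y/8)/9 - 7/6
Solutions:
 u(y) = C1 - y^4/16 - 2*y^3/9 + y^2/12 - 8*y*atan(7*y/8)/9 - 7*y/6 + 32*log(49*y^2 + 64)/63


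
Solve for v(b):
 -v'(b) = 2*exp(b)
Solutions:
 v(b) = C1 - 2*exp(b)


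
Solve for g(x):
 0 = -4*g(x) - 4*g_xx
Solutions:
 g(x) = C1*sin(x) + C2*cos(x)


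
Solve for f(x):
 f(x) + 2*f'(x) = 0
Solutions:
 f(x) = C1*exp(-x/2)


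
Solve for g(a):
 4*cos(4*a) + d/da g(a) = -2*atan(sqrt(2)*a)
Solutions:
 g(a) = C1 - 2*a*atan(sqrt(2)*a) + sqrt(2)*log(2*a^2 + 1)/2 - sin(4*a)


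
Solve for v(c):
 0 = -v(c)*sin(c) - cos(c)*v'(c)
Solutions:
 v(c) = C1*cos(c)


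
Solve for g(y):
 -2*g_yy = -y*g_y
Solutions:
 g(y) = C1 + C2*erfi(y/2)


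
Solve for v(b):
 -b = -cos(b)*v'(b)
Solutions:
 v(b) = C1 + Integral(b/cos(b), b)


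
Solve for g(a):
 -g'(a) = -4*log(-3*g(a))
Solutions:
 -Integral(1/(log(-_y) + log(3)), (_y, g(a)))/4 = C1 - a


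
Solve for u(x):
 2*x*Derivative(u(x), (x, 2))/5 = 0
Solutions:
 u(x) = C1 + C2*x


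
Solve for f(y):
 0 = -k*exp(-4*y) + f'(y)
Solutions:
 f(y) = C1 - k*exp(-4*y)/4


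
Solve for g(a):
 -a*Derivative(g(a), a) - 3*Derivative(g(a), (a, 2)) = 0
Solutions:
 g(a) = C1 + C2*erf(sqrt(6)*a/6)


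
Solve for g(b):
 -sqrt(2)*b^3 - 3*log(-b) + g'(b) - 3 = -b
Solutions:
 g(b) = C1 + sqrt(2)*b^4/4 - b^2/2 + 3*b*log(-b)


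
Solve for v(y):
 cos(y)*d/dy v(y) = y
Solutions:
 v(y) = C1 + Integral(y/cos(y), y)


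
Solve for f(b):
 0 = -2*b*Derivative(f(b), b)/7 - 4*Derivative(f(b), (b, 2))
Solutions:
 f(b) = C1 + C2*erf(sqrt(7)*b/14)


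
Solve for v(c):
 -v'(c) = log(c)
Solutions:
 v(c) = C1 - c*log(c) + c


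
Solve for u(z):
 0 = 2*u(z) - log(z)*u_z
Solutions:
 u(z) = C1*exp(2*li(z))


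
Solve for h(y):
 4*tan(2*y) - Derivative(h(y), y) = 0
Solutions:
 h(y) = C1 - 2*log(cos(2*y))


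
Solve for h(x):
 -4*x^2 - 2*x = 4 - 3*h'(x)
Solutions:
 h(x) = C1 + 4*x^3/9 + x^2/3 + 4*x/3


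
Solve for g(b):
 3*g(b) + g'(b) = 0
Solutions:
 g(b) = C1*exp(-3*b)


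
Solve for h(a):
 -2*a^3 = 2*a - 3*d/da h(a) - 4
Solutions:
 h(a) = C1 + a^4/6 + a^2/3 - 4*a/3


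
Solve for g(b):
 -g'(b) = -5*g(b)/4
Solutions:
 g(b) = C1*exp(5*b/4)


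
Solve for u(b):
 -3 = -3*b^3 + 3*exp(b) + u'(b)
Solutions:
 u(b) = C1 + 3*b^4/4 - 3*b - 3*exp(b)


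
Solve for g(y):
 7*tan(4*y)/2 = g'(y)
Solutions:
 g(y) = C1 - 7*log(cos(4*y))/8


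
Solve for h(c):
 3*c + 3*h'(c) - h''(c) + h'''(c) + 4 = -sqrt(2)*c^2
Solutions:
 h(c) = C1 - sqrt(2)*c^3/9 - c^2/2 - sqrt(2)*c^2/9 - 5*c/3 + 4*sqrt(2)*c/27 + (C2*sin(sqrt(11)*c/2) + C3*cos(sqrt(11)*c/2))*exp(c/2)


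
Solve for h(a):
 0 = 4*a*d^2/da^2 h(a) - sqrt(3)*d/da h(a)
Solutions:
 h(a) = C1 + C2*a^(sqrt(3)/4 + 1)


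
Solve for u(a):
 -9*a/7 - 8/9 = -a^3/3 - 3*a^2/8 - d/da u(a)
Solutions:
 u(a) = C1 - a^4/12 - a^3/8 + 9*a^2/14 + 8*a/9


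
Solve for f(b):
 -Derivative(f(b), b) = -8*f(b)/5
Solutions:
 f(b) = C1*exp(8*b/5)


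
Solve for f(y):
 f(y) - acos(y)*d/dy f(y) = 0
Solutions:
 f(y) = C1*exp(Integral(1/acos(y), y))


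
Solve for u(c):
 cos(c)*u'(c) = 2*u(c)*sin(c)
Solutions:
 u(c) = C1/cos(c)^2


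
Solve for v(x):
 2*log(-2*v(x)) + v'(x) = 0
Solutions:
 Integral(1/(log(-_y) + log(2)), (_y, v(x)))/2 = C1 - x


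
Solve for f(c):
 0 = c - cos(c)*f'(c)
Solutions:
 f(c) = C1 + Integral(c/cos(c), c)


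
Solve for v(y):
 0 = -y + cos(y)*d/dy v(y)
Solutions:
 v(y) = C1 + Integral(y/cos(y), y)


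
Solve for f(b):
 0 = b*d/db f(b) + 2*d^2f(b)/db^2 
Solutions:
 f(b) = C1 + C2*erf(b/2)


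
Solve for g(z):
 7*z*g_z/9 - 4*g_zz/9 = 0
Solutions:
 g(z) = C1 + C2*erfi(sqrt(14)*z/4)


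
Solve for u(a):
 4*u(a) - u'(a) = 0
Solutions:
 u(a) = C1*exp(4*a)


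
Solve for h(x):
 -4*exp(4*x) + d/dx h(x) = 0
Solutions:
 h(x) = C1 + exp(4*x)


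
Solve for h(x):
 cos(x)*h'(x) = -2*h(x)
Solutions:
 h(x) = C1*(sin(x) - 1)/(sin(x) + 1)


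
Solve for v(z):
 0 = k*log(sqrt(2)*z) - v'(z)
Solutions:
 v(z) = C1 + k*z*log(z) - k*z + k*z*log(2)/2


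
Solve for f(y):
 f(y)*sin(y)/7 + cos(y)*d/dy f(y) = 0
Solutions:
 f(y) = C1*cos(y)^(1/7)


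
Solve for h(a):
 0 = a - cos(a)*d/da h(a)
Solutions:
 h(a) = C1 + Integral(a/cos(a), a)


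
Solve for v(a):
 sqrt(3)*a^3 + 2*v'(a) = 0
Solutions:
 v(a) = C1 - sqrt(3)*a^4/8


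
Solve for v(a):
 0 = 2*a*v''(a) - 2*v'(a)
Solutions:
 v(a) = C1 + C2*a^2


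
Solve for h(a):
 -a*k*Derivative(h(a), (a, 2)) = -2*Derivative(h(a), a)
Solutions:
 h(a) = C1 + a^(((re(k) + 2)*re(k) + im(k)^2)/(re(k)^2 + im(k)^2))*(C2*sin(2*log(a)*Abs(im(k))/(re(k)^2 + im(k)^2)) + C3*cos(2*log(a)*im(k)/(re(k)^2 + im(k)^2)))


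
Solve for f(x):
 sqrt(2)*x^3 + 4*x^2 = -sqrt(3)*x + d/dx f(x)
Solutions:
 f(x) = C1 + sqrt(2)*x^4/4 + 4*x^3/3 + sqrt(3)*x^2/2


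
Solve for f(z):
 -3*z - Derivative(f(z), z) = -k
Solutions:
 f(z) = C1 + k*z - 3*z^2/2


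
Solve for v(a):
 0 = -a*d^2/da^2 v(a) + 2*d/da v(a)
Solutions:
 v(a) = C1 + C2*a^3


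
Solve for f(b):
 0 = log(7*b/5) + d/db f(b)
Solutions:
 f(b) = C1 - b*log(b) + b*log(5/7) + b


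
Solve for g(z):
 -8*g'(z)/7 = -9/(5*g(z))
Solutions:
 g(z) = -sqrt(C1 + 315*z)/10
 g(z) = sqrt(C1 + 315*z)/10


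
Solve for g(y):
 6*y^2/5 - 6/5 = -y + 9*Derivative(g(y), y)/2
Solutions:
 g(y) = C1 + 4*y^3/45 + y^2/9 - 4*y/15


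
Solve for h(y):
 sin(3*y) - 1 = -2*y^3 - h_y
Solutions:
 h(y) = C1 - y^4/2 + y + cos(3*y)/3


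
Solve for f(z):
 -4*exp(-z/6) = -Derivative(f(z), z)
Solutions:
 f(z) = C1 - 24*exp(-z/6)


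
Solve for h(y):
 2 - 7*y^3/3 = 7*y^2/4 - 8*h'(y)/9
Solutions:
 h(y) = C1 + 21*y^4/32 + 21*y^3/32 - 9*y/4


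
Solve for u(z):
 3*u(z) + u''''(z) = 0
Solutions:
 u(z) = (C1*sin(sqrt(2)*3^(1/4)*z/2) + C2*cos(sqrt(2)*3^(1/4)*z/2))*exp(-sqrt(2)*3^(1/4)*z/2) + (C3*sin(sqrt(2)*3^(1/4)*z/2) + C4*cos(sqrt(2)*3^(1/4)*z/2))*exp(sqrt(2)*3^(1/4)*z/2)


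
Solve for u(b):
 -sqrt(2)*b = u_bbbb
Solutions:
 u(b) = C1 + C2*b + C3*b^2 + C4*b^3 - sqrt(2)*b^5/120


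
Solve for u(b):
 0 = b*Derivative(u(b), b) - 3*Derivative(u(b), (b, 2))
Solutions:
 u(b) = C1 + C2*erfi(sqrt(6)*b/6)


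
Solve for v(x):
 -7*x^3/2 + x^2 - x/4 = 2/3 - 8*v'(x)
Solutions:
 v(x) = C1 + 7*x^4/64 - x^3/24 + x^2/64 + x/12


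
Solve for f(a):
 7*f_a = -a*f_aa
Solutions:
 f(a) = C1 + C2/a^6


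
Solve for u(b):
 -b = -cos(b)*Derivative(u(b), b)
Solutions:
 u(b) = C1 + Integral(b/cos(b), b)


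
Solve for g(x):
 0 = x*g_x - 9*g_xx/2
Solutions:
 g(x) = C1 + C2*erfi(x/3)


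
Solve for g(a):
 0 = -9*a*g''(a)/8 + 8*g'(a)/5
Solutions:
 g(a) = C1 + C2*a^(109/45)


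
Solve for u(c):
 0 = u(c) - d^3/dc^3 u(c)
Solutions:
 u(c) = C3*exp(c) + (C1*sin(sqrt(3)*c/2) + C2*cos(sqrt(3)*c/2))*exp(-c/2)


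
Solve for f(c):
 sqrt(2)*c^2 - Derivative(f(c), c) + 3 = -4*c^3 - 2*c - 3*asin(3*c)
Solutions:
 f(c) = C1 + c^4 + sqrt(2)*c^3/3 + c^2 + 3*c*asin(3*c) + 3*c + sqrt(1 - 9*c^2)


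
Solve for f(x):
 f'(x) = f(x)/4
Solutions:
 f(x) = C1*exp(x/4)


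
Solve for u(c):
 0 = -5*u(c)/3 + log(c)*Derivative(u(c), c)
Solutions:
 u(c) = C1*exp(5*li(c)/3)


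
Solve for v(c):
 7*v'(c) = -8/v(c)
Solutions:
 v(c) = -sqrt(C1 - 112*c)/7
 v(c) = sqrt(C1 - 112*c)/7


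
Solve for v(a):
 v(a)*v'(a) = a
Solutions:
 v(a) = -sqrt(C1 + a^2)
 v(a) = sqrt(C1 + a^2)


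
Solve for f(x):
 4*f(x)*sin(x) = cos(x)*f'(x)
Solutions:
 f(x) = C1/cos(x)^4


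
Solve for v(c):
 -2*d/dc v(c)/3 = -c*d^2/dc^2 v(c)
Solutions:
 v(c) = C1 + C2*c^(5/3)


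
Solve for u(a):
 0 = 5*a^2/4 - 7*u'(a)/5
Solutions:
 u(a) = C1 + 25*a^3/84


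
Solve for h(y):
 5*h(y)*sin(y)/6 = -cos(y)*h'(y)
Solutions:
 h(y) = C1*cos(y)^(5/6)


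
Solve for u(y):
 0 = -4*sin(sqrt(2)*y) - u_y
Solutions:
 u(y) = C1 + 2*sqrt(2)*cos(sqrt(2)*y)


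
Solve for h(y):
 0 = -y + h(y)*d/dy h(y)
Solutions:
 h(y) = -sqrt(C1 + y^2)
 h(y) = sqrt(C1 + y^2)


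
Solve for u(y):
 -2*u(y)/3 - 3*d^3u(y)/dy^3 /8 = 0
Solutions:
 u(y) = C3*exp(-2*6^(1/3)*y/3) + (C1*sin(2^(1/3)*3^(5/6)*y/3) + C2*cos(2^(1/3)*3^(5/6)*y/3))*exp(6^(1/3)*y/3)


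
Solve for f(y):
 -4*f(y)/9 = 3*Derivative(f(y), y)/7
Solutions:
 f(y) = C1*exp(-28*y/27)


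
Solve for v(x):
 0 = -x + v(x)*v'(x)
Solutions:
 v(x) = -sqrt(C1 + x^2)
 v(x) = sqrt(C1 + x^2)


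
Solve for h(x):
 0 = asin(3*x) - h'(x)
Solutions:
 h(x) = C1 + x*asin(3*x) + sqrt(1 - 9*x^2)/3


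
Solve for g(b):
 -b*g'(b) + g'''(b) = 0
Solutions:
 g(b) = C1 + Integral(C2*airyai(b) + C3*airybi(b), b)


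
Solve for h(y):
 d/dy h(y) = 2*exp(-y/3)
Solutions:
 h(y) = C1 - 6*exp(-y/3)


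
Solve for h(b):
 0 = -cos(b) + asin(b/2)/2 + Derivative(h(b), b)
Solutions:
 h(b) = C1 - b*asin(b/2)/2 - sqrt(4 - b^2)/2 + sin(b)


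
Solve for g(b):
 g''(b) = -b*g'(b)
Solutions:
 g(b) = C1 + C2*erf(sqrt(2)*b/2)


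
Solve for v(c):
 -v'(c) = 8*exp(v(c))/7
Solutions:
 v(c) = log(1/(C1 + 8*c)) + log(7)


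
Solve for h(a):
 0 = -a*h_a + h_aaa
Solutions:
 h(a) = C1 + Integral(C2*airyai(a) + C3*airybi(a), a)


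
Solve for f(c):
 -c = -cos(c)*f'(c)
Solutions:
 f(c) = C1 + Integral(c/cos(c), c)


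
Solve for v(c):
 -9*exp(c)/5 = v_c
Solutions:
 v(c) = C1 - 9*exp(c)/5


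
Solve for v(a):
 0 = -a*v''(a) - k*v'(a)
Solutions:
 v(a) = C1 + a^(1 - re(k))*(C2*sin(log(a)*Abs(im(k))) + C3*cos(log(a)*im(k)))


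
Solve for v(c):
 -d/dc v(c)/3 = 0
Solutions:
 v(c) = C1


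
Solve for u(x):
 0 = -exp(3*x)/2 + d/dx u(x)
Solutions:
 u(x) = C1 + exp(3*x)/6


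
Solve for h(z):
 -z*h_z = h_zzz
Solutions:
 h(z) = C1 + Integral(C2*airyai(-z) + C3*airybi(-z), z)


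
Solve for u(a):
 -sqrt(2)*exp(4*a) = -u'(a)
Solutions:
 u(a) = C1 + sqrt(2)*exp(4*a)/4


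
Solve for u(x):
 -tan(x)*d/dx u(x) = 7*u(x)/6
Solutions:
 u(x) = C1/sin(x)^(7/6)


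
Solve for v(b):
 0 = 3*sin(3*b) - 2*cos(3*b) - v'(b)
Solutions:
 v(b) = C1 - 2*sin(3*b)/3 - cos(3*b)


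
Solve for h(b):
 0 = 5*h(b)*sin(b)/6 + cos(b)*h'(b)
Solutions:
 h(b) = C1*cos(b)^(5/6)


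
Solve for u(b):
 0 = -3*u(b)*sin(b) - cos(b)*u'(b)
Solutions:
 u(b) = C1*cos(b)^3


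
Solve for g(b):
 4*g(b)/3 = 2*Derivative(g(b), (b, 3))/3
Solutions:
 g(b) = C3*exp(2^(1/3)*b) + (C1*sin(2^(1/3)*sqrt(3)*b/2) + C2*cos(2^(1/3)*sqrt(3)*b/2))*exp(-2^(1/3)*b/2)


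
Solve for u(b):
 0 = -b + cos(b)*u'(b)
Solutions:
 u(b) = C1 + Integral(b/cos(b), b)


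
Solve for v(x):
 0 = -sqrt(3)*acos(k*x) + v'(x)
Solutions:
 v(x) = C1 + sqrt(3)*Piecewise((x*acos(k*x) - sqrt(-k^2*x^2 + 1)/k, Ne(k, 0)), (pi*x/2, True))


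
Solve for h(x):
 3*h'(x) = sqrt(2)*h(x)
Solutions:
 h(x) = C1*exp(sqrt(2)*x/3)


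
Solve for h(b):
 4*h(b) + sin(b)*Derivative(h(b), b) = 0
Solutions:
 h(b) = C1*(cos(b)^2 + 2*cos(b) + 1)/(cos(b)^2 - 2*cos(b) + 1)


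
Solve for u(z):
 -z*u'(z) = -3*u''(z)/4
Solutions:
 u(z) = C1 + C2*erfi(sqrt(6)*z/3)


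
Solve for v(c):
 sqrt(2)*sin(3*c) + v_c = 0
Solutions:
 v(c) = C1 + sqrt(2)*cos(3*c)/3


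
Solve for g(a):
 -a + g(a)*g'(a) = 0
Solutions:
 g(a) = -sqrt(C1 + a^2)
 g(a) = sqrt(C1 + a^2)


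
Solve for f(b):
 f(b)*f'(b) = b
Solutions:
 f(b) = -sqrt(C1 + b^2)
 f(b) = sqrt(C1 + b^2)


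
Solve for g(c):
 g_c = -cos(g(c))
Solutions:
 g(c) = pi - asin((C1 + exp(2*c))/(C1 - exp(2*c)))
 g(c) = asin((C1 + exp(2*c))/(C1 - exp(2*c)))


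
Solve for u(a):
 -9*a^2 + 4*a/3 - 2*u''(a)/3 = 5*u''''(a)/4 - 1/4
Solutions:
 u(a) = C1 + C2*a + C3*sin(2*sqrt(30)*a/15) + C4*cos(2*sqrt(30)*a/15) - 9*a^4/8 + a^3/3 + 51*a^2/2


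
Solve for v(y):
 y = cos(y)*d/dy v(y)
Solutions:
 v(y) = C1 + Integral(y/cos(y), y)


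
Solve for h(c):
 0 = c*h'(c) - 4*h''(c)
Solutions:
 h(c) = C1 + C2*erfi(sqrt(2)*c/4)


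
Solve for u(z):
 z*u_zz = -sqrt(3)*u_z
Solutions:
 u(z) = C1 + C2*z^(1 - sqrt(3))


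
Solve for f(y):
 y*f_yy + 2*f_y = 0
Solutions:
 f(y) = C1 + C2/y


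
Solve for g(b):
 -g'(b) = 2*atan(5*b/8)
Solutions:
 g(b) = C1 - 2*b*atan(5*b/8) + 8*log(25*b^2 + 64)/5


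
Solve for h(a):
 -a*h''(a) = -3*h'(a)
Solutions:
 h(a) = C1 + C2*a^4


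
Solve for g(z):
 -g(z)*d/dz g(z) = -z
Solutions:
 g(z) = -sqrt(C1 + z^2)
 g(z) = sqrt(C1 + z^2)


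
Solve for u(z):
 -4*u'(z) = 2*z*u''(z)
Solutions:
 u(z) = C1 + C2/z


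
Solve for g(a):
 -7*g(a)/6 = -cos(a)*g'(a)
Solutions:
 g(a) = C1*(sin(a) + 1)^(7/12)/(sin(a) - 1)^(7/12)


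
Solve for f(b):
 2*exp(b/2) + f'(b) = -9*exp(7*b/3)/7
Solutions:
 f(b) = C1 - 27*exp(7*b/3)/49 - 4*exp(b/2)


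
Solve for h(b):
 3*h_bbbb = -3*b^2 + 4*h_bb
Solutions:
 h(b) = C1 + C2*b + C3*exp(-2*sqrt(3)*b/3) + C4*exp(2*sqrt(3)*b/3) + b^4/16 + 9*b^2/16


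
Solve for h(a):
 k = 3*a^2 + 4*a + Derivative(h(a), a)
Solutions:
 h(a) = C1 - a^3 - 2*a^2 + a*k
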